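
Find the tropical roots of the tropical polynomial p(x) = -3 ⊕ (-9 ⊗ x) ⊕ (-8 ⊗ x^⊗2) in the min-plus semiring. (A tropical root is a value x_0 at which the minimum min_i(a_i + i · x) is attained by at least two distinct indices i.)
Roots: {-1, 6}

Each tropical root is a break point of the lower envelope of the lines y = a_i + i · x (there are 3 lines, with slopes 0, 1, ..., 2). Only the lines that attain the minimum somewhere contribute to roots; other lines are dominated. Here the surviving (envelope) indices are i = 2, i = 1, i = 0.
Intersections between consecutive envelope lines give the roots: for adjacent envelope indices i < j the intersection is x = (a_i − a_j) / (j − i). Reading off the sorted break points: {-1, 6}.
Verification: at each break x_0, at least two indices attain the minimum of min_i(a_i + i · x_0).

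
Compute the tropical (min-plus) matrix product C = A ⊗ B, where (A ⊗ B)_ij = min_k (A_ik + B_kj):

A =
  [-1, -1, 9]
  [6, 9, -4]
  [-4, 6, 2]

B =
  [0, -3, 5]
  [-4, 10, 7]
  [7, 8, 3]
A ⊗ B =
  [-5, -4, 4]
  [3, 3, -1]
  [-4, -7, 1]

Apply the min-plus product entry-by-entry:
  C[0][0] = min over k of (A[0][0] + B[0][0] = -1 + 0 = -1, A[0][1] + B[1][0] = -1 + -4 = -5, A[0][2] + B[2][0] = 9 + 7 = 16) = -5 (attained at k = 1)
  C[0][1] = min over k of (A[0][0] + B[0][1] = -1 + -3 = -4, A[0][1] + B[1][1] = -1 + 10 = 9, A[0][2] + B[2][1] = 9 + 8 = 17) = -4 (attained at k = 0)
  C[0][2] = min over k of (A[0][0] + B[0][2] = -1 + 5 = 4, A[0][1] + B[1][2] = -1 + 7 = 6, A[0][2] + B[2][2] = 9 + 3 = 12) = 4 (attained at k = 0)
  C[1][0] = min over k of (A[1][0] + B[0][0] = 6 + 0 = 6, A[1][1] + B[1][0] = 9 + -4 = 5, A[1][2] + B[2][0] = -4 + 7 = 3) = 3 (attained at k = 2)
  C[1][1] = min over k of (A[1][0] + B[0][1] = 6 + -3 = 3, A[1][1] + B[1][1] = 9 + 10 = 19, A[1][2] + B[2][1] = -4 + 8 = 4) = 3 (attained at k = 0)
  C[1][2] = min over k of (A[1][0] + B[0][2] = 6 + 5 = 11, A[1][1] + B[1][2] = 9 + 7 = 16, A[1][2] + B[2][2] = -4 + 3 = -1) = -1 (attained at k = 2)
  C[2][0] = min over k of (A[2][0] + B[0][0] = -4 + 0 = -4, A[2][1] + B[1][0] = 6 + -4 = 2, A[2][2] + B[2][0] = 2 + 7 = 9) = -4 (attained at k = 0)
  C[2][1] = min over k of (A[2][0] + B[0][1] = -4 + -3 = -7, A[2][1] + B[1][1] = 6 + 10 = 16, A[2][2] + B[2][1] = 2 + 8 = 10) = -7 (attained at k = 0)
  C[2][2] = min over k of (A[2][0] + B[0][2] = -4 + 5 = 1, A[2][1] + B[1][2] = 6 + 7 = 13, A[2][2] + B[2][2] = 2 + 3 = 5) = 1 (attained at k = 0)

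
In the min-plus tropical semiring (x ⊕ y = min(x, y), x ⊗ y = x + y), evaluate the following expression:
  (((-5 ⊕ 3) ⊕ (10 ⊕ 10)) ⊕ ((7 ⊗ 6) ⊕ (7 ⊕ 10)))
(((-5 ⊕ 3) ⊕ (10 ⊕ 10)) ⊕ ((7 ⊗ 6) ⊕ (7 ⊕ 10))) = -5

Expand innermost to outermost. Recall ⊕ takes the minimum of its arguments and ⊗ takes their sum. Working out the expression (((-5 ⊕ 3) ⊕ (10 ⊕ 10)) ⊕ ((7 ⊗ 6) ⊕ (7 ⊕ 10))) gives -5.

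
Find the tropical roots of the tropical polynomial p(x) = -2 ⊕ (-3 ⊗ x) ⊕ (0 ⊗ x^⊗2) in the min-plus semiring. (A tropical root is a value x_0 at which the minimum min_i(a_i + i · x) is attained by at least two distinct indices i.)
Roots: {-3, 1}

Each tropical root is a break point of the lower envelope of the lines y = a_i + i · x (there are 3 lines, with slopes 0, 1, ..., 2). Only the lines that attain the minimum somewhere contribute to roots; other lines are dominated. Here the surviving (envelope) indices are i = 2, i = 1, i = 0.
Intersections between consecutive envelope lines give the roots: for adjacent envelope indices i < j the intersection is x = (a_i − a_j) / (j − i). Reading off the sorted break points: {-3, 1}.
Verification: at each break x_0, at least two indices attain the minimum of min_i(a_i + i · x_0).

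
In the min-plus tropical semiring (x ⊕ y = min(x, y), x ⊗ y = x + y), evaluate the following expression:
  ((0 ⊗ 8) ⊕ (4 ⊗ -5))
((0 ⊗ 8) ⊕ (4 ⊗ -5)) = -1

Expand innermost to outermost. Recall ⊕ takes the minimum of its arguments and ⊗ takes their sum. Working out the expression ((0 ⊗ 8) ⊕ (4 ⊗ -5)) gives -1.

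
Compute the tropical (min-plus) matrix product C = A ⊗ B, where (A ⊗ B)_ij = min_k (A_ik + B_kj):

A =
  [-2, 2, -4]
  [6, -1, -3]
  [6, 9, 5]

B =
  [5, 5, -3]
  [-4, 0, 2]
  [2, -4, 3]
A ⊗ B =
  [-2, -8, -5]
  [-5, -7, 0]
  [5, 1, 3]

Apply the min-plus product entry-by-entry:
  C[0][0] = min over k of (A[0][0] + B[0][0] = -2 + 5 = 3, A[0][1] + B[1][0] = 2 + -4 = -2, A[0][2] + B[2][0] = -4 + 2 = -2) = -2 (attained at k = 1)
  C[0][1] = min over k of (A[0][0] + B[0][1] = -2 + 5 = 3, A[0][1] + B[1][1] = 2 + 0 = 2, A[0][2] + B[2][1] = -4 + -4 = -8) = -8 (attained at k = 2)
  C[0][2] = min over k of (A[0][0] + B[0][2] = -2 + -3 = -5, A[0][1] + B[1][2] = 2 + 2 = 4, A[0][2] + B[2][2] = -4 + 3 = -1) = -5 (attained at k = 0)
  C[1][0] = min over k of (A[1][0] + B[0][0] = 6 + 5 = 11, A[1][1] + B[1][0] = -1 + -4 = -5, A[1][2] + B[2][0] = -3 + 2 = -1) = -5 (attained at k = 1)
  C[1][1] = min over k of (A[1][0] + B[0][1] = 6 + 5 = 11, A[1][1] + B[1][1] = -1 + 0 = -1, A[1][2] + B[2][1] = -3 + -4 = -7) = -7 (attained at k = 2)
  C[1][2] = min over k of (A[1][0] + B[0][2] = 6 + -3 = 3, A[1][1] + B[1][2] = -1 + 2 = 1, A[1][2] + B[2][2] = -3 + 3 = 0) = 0 (attained at k = 2)
  C[2][0] = min over k of (A[2][0] + B[0][0] = 6 + 5 = 11, A[2][1] + B[1][0] = 9 + -4 = 5, A[2][2] + B[2][0] = 5 + 2 = 7) = 5 (attained at k = 1)
  C[2][1] = min over k of (A[2][0] + B[0][1] = 6 + 5 = 11, A[2][1] + B[1][1] = 9 + 0 = 9, A[2][2] + B[2][1] = 5 + -4 = 1) = 1 (attained at k = 2)
  C[2][2] = min over k of (A[2][0] + B[0][2] = 6 + -3 = 3, A[2][1] + B[1][2] = 9 + 2 = 11, A[2][2] + B[2][2] = 5 + 3 = 8) = 3 (attained at k = 0)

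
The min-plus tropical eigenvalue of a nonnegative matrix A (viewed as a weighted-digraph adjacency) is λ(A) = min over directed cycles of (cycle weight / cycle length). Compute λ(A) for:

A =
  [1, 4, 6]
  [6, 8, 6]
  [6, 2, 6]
λ(A) = 1

Enumerate directed cycles and compute their means (weight / length). Sample:
  cycle 0 → 0: weight = 1, length = 1, mean = 1/1 ≈ 1.000
  cycle 1 → 1: weight = 8, length = 1, mean = 8/1 ≈ 8.000
  cycle 2 → 2: weight = 6, length = 1, mean = 6/1 ≈ 6.000
  cycle 0 → 1 → 0: weight = 10, length = 2, mean = 10/2 ≈ 5.000
  cycle 0 → 2 → 0: weight = 12, length = 2, mean = 12/2 ≈ 6.000
  cycle 1 → 0 → 1: weight = 10, length = 2, mean = 10/2 ≈ 5.000
Minimum mean = 1.000, attained e.g. along the cycle 0 → 0 with weight 1 and length 1. So λ(A) = 1/1 = 1.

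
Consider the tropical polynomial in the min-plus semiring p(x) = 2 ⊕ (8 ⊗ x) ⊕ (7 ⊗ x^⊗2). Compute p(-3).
p(-3) = 1

A tropical monomial a ⊗ x^⊗i evaluates to a + i · x. Evaluating each term at x = -3:
  Term 0 contributes 2 + 0 · -3 = 2
  Term 1 contributes 8 + 1 · -3 = 5
  Term 2 contributes 7 + 2 · -3 = 1
p(-3) = ⊕ of these = min[2, 5, 1] = 1.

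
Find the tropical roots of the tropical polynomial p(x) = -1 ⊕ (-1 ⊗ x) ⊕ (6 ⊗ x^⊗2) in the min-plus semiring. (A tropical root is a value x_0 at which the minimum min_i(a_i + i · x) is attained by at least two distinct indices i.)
Roots: {-7, 0}

Each tropical root is a break point of the lower envelope of the lines y = a_i + i · x (there are 3 lines, with slopes 0, 1, ..., 2). Only the lines that attain the minimum somewhere contribute to roots; other lines are dominated. Here the surviving (envelope) indices are i = 2, i = 1, i = 0.
Intersections between consecutive envelope lines give the roots: for adjacent envelope indices i < j the intersection is x = (a_i − a_j) / (j − i). Reading off the sorted break points: {-7, 0}.
Verification: at each break x_0, at least two indices attain the minimum of min_i(a_i + i · x_0).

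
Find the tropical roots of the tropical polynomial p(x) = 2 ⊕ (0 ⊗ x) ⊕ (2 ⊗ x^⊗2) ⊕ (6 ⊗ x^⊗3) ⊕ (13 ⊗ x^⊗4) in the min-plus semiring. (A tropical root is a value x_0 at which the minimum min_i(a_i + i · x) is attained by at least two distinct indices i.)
Roots: {-7, -4, -2, 2}

Each tropical root is a break point of the lower envelope of the lines y = a_i + i · x (there are 5 lines, with slopes 0, 1, ..., 4). Only the lines that attain the minimum somewhere contribute to roots; other lines are dominated. Here the surviving (envelope) indices are i = 4, i = 3, i = 2, i = 1, i = 0.
Intersections between consecutive envelope lines give the roots: for adjacent envelope indices i < j the intersection is x = (a_i − a_j) / (j − i). Reading off the sorted break points: {-7, -4, -2, 2}.
Verification: at each break x_0, at least two indices attain the minimum of min_i(a_i + i · x_0).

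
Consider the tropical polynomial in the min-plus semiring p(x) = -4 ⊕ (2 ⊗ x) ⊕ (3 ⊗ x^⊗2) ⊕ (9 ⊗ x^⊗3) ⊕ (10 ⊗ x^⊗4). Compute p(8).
p(8) = -4

A tropical monomial a ⊗ x^⊗i evaluates to a + i · x. Evaluating each term at x = 8:
  Term 0 contributes -4 + 0 · 8 = -4
  Term 1 contributes 2 + 1 · 8 = 10
  Term 2 contributes 3 + 2 · 8 = 19
  Term 3 contributes 9 + 3 · 8 = 33
  Term 4 contributes 10 + 4 · 8 = 42
p(8) = ⊕ of these = min[-4, 10, 19, 33, 42] = -4.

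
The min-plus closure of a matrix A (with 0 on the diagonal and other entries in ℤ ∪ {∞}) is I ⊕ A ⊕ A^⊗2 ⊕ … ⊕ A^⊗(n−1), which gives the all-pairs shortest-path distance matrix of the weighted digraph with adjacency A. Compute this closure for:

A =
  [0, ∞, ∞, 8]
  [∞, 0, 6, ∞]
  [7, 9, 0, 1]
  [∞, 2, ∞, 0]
Closure =
  [0, 10, 16, 8]
  [13, 0, 6, 7]
  [7, 3, 0, 1]
  [15, 2, 8, 0]

This is the Floyd-Warshall all-pairs shortest-path computation. For each intermediate vertex k = 0, 1, …, 3, update dist[i][j] ← min(dist[i][j], dist[i][k] + dist[k][j]). The final matrix gives, for each (i, j), the minimum total weight of any directed path from i to j (possibly empty when i = j).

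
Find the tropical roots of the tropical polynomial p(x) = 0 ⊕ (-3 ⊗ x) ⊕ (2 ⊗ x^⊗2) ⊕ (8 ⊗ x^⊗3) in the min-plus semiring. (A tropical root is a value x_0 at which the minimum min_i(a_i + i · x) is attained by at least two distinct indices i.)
Roots: {-6, -5, 3}

Each tropical root is a break point of the lower envelope of the lines y = a_i + i · x (there are 4 lines, with slopes 0, 1, ..., 3). Only the lines that attain the minimum somewhere contribute to roots; other lines are dominated. Here the surviving (envelope) indices are i = 3, i = 2, i = 1, i = 0.
Intersections between consecutive envelope lines give the roots: for adjacent envelope indices i < j the intersection is x = (a_i − a_j) / (j − i). Reading off the sorted break points: {-6, -5, 3}.
Verification: at each break x_0, at least two indices attain the minimum of min_i(a_i + i · x_0).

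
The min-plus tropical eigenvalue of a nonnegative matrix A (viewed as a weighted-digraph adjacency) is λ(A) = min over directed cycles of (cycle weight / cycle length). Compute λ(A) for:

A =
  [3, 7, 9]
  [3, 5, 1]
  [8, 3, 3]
λ(A) = 2

Enumerate directed cycles and compute their means (weight / length). Sample:
  cycle 0 → 0: weight = 3, length = 1, mean = 3/1 ≈ 3.000
  cycle 1 → 1: weight = 5, length = 1, mean = 5/1 ≈ 5.000
  cycle 2 → 2: weight = 3, length = 1, mean = 3/1 ≈ 3.000
  cycle 0 → 1 → 0: weight = 10, length = 2, mean = 10/2 ≈ 5.000
  cycle 0 → 2 → 0: weight = 17, length = 2, mean = 17/2 ≈ 8.500
  cycle 1 → 0 → 1: weight = 10, length = 2, mean = 10/2 ≈ 5.000
Minimum mean = 2.000, attained e.g. along the cycle 1 → 2 → 1 with weight 4 and length 2. So λ(A) = 4/2 = 2.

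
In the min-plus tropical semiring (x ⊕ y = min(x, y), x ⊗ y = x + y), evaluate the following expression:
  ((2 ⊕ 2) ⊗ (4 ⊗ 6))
((2 ⊕ 2) ⊗ (4 ⊗ 6)) = 12

Expand innermost to outermost. Recall ⊕ takes the minimum of its arguments and ⊗ takes their sum. Working out the expression ((2 ⊕ 2) ⊗ (4 ⊗ 6)) gives 12.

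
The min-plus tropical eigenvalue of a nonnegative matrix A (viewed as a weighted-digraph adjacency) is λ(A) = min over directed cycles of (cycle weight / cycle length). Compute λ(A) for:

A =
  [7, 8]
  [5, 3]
λ(A) = 3

Enumerate directed cycles and compute their means (weight / length). Sample:
  cycle 0 → 0: weight = 7, length = 1, mean = 7/1 ≈ 7.000
  cycle 1 → 1: weight = 3, length = 1, mean = 3/1 ≈ 3.000
  cycle 0 → 1 → 0: weight = 13, length = 2, mean = 13/2 ≈ 6.500
  cycle 1 → 0 → 1: weight = 13, length = 2, mean = 13/2 ≈ 6.500
Minimum mean = 3.000, attained e.g. along the cycle 1 → 1 with weight 3 and length 1. So λ(A) = 3/1 = 3.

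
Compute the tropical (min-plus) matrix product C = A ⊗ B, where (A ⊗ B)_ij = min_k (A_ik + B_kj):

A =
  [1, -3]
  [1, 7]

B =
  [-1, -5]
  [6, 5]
A ⊗ B =
  [0, -4]
  [0, -4]

Apply the min-plus product entry-by-entry:
  C[0][0] = min over k of (A[0][0] + B[0][0] = 1 + -1 = 0, A[0][1] + B[1][0] = -3 + 6 = 3) = 0 (attained at k = 0)
  C[0][1] = min over k of (A[0][0] + B[0][1] = 1 + -5 = -4, A[0][1] + B[1][1] = -3 + 5 = 2) = -4 (attained at k = 0)
  C[1][0] = min over k of (A[1][0] + B[0][0] = 1 + -1 = 0, A[1][1] + B[1][0] = 7 + 6 = 13) = 0 (attained at k = 0)
  C[1][1] = min over k of (A[1][0] + B[0][1] = 1 + -5 = -4, A[1][1] + B[1][1] = 7 + 5 = 12) = -4 (attained at k = 0)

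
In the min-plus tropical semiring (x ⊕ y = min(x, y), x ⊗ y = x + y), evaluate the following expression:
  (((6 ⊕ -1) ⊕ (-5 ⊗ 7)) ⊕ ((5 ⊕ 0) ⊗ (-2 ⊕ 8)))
(((6 ⊕ -1) ⊕ (-5 ⊗ 7)) ⊕ ((5 ⊕ 0) ⊗ (-2 ⊕ 8))) = -2

Expand innermost to outermost. Recall ⊕ takes the minimum of its arguments and ⊗ takes their sum. Working out the expression (((6 ⊕ -1) ⊕ (-5 ⊗ 7)) ⊕ ((5 ⊕ 0) ⊗ (-2 ⊕ 8))) gives -2.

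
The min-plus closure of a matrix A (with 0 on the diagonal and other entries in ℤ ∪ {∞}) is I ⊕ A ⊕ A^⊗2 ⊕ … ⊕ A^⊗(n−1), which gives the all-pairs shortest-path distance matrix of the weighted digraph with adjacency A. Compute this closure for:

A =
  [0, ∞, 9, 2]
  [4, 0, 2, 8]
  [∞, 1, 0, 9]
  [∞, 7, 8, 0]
Closure =
  [0, 9, 9, 2]
  [4, 0, 2, 6]
  [5, 1, 0, 7]
  [11, 7, 8, 0]

This is the Floyd-Warshall all-pairs shortest-path computation. For each intermediate vertex k = 0, 1, …, 3, update dist[i][j] ← min(dist[i][j], dist[i][k] + dist[k][j]). The final matrix gives, for each (i, j), the minimum total weight of any directed path from i to j (possibly empty when i = j).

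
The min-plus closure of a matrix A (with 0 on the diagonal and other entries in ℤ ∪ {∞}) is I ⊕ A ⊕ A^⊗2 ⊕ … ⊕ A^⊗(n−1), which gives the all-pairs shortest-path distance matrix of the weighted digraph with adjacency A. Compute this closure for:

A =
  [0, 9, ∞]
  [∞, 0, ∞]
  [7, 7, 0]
Closure =
  [0, 9, ∞]
  [∞, 0, ∞]
  [7, 7, 0]

This is the Floyd-Warshall all-pairs shortest-path computation. For each intermediate vertex k = 0, 1, …, 2, update dist[i][j] ← min(dist[i][j], dist[i][k] + dist[k][j]). The final matrix gives, for each (i, j), the minimum total weight of any directed path from i to j (possibly empty when i = j).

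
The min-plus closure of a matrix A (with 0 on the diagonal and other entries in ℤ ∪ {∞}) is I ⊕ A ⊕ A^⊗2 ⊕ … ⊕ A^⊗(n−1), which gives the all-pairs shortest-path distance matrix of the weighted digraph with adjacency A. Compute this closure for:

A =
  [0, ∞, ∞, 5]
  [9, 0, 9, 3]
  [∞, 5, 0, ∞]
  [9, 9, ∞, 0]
Closure =
  [0, 14, 23, 5]
  [9, 0, 9, 3]
  [14, 5, 0, 8]
  [9, 9, 18, 0]

This is the Floyd-Warshall all-pairs shortest-path computation. For each intermediate vertex k = 0, 1, …, 3, update dist[i][j] ← min(dist[i][j], dist[i][k] + dist[k][j]). The final matrix gives, for each (i, j), the minimum total weight of any directed path from i to j (possibly empty when i = j).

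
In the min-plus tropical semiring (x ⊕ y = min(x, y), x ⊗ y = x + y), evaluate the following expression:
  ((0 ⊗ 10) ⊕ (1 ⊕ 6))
((0 ⊗ 10) ⊕ (1 ⊕ 6)) = 1

Expand innermost to outermost. Recall ⊕ takes the minimum of its arguments and ⊗ takes their sum. Working out the expression ((0 ⊗ 10) ⊕ (1 ⊕ 6)) gives 1.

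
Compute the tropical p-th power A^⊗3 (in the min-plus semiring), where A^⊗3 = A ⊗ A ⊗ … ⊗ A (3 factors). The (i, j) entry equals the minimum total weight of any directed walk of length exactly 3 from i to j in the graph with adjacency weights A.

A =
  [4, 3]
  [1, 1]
A^⊗3 =
  [5, 5]
  [3, 3]

Each entry (A^⊗3)_ij equals the minimum over all length-3 walks i = v_0 → v_1 → … → v_3 = j of Σ_t A[v_t][v_{t+1}]. For example, for (i, j) = (0, 1) we minimise over 4 possible intermediate vertex sequences; the minimum is 5, attained along the walk 0 → 1 → 1 → 1.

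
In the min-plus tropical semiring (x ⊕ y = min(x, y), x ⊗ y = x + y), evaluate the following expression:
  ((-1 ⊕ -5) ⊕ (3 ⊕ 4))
((-1 ⊕ -5) ⊕ (3 ⊕ 4)) = -5

Expand innermost to outermost. Recall ⊕ takes the minimum of its arguments and ⊗ takes their sum. Working out the expression ((-1 ⊕ -5) ⊕ (3 ⊕ 4)) gives -5.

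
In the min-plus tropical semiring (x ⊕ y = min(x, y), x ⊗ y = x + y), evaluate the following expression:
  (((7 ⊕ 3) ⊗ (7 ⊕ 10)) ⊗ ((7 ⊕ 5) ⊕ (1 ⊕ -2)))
(((7 ⊕ 3) ⊗ (7 ⊕ 10)) ⊗ ((7 ⊕ 5) ⊕ (1 ⊕ -2))) = 8

Expand innermost to outermost. Recall ⊕ takes the minimum of its arguments and ⊗ takes their sum. Working out the expression (((7 ⊕ 3) ⊗ (7 ⊕ 10)) ⊗ ((7 ⊕ 5) ⊕ (1 ⊕ -2))) gives 8.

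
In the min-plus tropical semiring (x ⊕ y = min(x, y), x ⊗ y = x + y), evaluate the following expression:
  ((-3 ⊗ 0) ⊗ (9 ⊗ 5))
((-3 ⊗ 0) ⊗ (9 ⊗ 5)) = 11

Expand innermost to outermost. Recall ⊕ takes the minimum of its arguments and ⊗ takes their sum. Working out the expression ((-3 ⊗ 0) ⊗ (9 ⊗ 5)) gives 11.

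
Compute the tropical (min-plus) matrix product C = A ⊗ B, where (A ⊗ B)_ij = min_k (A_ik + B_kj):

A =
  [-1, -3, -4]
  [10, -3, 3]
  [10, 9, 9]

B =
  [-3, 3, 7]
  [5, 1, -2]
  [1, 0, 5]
A ⊗ B =
  [-4, -4, -5]
  [2, -2, -5]
  [7, 9, 7]

Apply the min-plus product entry-by-entry:
  C[0][0] = min over k of (A[0][0] + B[0][0] = -1 + -3 = -4, A[0][1] + B[1][0] = -3 + 5 = 2, A[0][2] + B[2][0] = -4 + 1 = -3) = -4 (attained at k = 0)
  C[0][1] = min over k of (A[0][0] + B[0][1] = -1 + 3 = 2, A[0][1] + B[1][1] = -3 + 1 = -2, A[0][2] + B[2][1] = -4 + 0 = -4) = -4 (attained at k = 2)
  C[0][2] = min over k of (A[0][0] + B[0][2] = -1 + 7 = 6, A[0][1] + B[1][2] = -3 + -2 = -5, A[0][2] + B[2][2] = -4 + 5 = 1) = -5 (attained at k = 1)
  C[1][0] = min over k of (A[1][0] + B[0][0] = 10 + -3 = 7, A[1][1] + B[1][0] = -3 + 5 = 2, A[1][2] + B[2][0] = 3 + 1 = 4) = 2 (attained at k = 1)
  C[1][1] = min over k of (A[1][0] + B[0][1] = 10 + 3 = 13, A[1][1] + B[1][1] = -3 + 1 = -2, A[1][2] + B[2][1] = 3 + 0 = 3) = -2 (attained at k = 1)
  C[1][2] = min over k of (A[1][0] + B[0][2] = 10 + 7 = 17, A[1][1] + B[1][2] = -3 + -2 = -5, A[1][2] + B[2][2] = 3 + 5 = 8) = -5 (attained at k = 1)
  C[2][0] = min over k of (A[2][0] + B[0][0] = 10 + -3 = 7, A[2][1] + B[1][0] = 9 + 5 = 14, A[2][2] + B[2][0] = 9 + 1 = 10) = 7 (attained at k = 0)
  C[2][1] = min over k of (A[2][0] + B[0][1] = 10 + 3 = 13, A[2][1] + B[1][1] = 9 + 1 = 10, A[2][2] + B[2][1] = 9 + 0 = 9) = 9 (attained at k = 2)
  C[2][2] = min over k of (A[2][0] + B[0][2] = 10 + 7 = 17, A[2][1] + B[1][2] = 9 + -2 = 7, A[2][2] + B[2][2] = 9 + 5 = 14) = 7 (attained at k = 1)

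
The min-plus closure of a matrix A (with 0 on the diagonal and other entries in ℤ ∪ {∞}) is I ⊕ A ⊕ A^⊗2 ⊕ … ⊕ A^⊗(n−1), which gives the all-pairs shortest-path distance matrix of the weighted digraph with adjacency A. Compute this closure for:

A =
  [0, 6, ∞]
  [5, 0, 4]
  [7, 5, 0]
Closure =
  [0, 6, 10]
  [5, 0, 4]
  [7, 5, 0]

This is the Floyd-Warshall all-pairs shortest-path computation. For each intermediate vertex k = 0, 1, …, 2, update dist[i][j] ← min(dist[i][j], dist[i][k] + dist[k][j]). The final matrix gives, for each (i, j), the minimum total weight of any directed path from i to j (possibly empty when i = j).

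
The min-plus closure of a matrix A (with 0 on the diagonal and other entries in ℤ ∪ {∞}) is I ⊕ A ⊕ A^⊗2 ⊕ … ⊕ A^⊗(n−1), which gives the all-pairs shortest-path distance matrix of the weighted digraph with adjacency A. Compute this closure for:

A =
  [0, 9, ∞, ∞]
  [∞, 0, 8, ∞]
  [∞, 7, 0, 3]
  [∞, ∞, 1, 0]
Closure =
  [0, 9, 17, 20]
  [∞, 0, 8, 11]
  [∞, 7, 0, 3]
  [∞, 8, 1, 0]

This is the Floyd-Warshall all-pairs shortest-path computation. For each intermediate vertex k = 0, 1, …, 3, update dist[i][j] ← min(dist[i][j], dist[i][k] + dist[k][j]). The final matrix gives, for each (i, j), the minimum total weight of any directed path from i to j (possibly empty when i = j).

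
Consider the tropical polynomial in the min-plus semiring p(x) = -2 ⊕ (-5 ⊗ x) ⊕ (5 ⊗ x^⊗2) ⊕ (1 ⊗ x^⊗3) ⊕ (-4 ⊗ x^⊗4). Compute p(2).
p(2) = -3

A tropical monomial a ⊗ x^⊗i evaluates to a + i · x. Evaluating each term at x = 2:
  Term 0 contributes -2 + 0 · 2 = -2
  Term 1 contributes -5 + 1 · 2 = -3
  Term 2 contributes 5 + 2 · 2 = 9
  Term 3 contributes 1 + 3 · 2 = 7
  Term 4 contributes -4 + 4 · 2 = 4
p(2) = ⊕ of these = min[-2, -3, 9, 7, 4] = -3.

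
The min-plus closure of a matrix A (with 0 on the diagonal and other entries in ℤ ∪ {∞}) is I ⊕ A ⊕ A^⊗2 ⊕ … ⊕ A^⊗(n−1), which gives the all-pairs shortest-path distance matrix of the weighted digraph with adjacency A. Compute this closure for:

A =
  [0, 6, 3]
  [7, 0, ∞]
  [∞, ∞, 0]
Closure =
  [0, 6, 3]
  [7, 0, 10]
  [∞, ∞, 0]

This is the Floyd-Warshall all-pairs shortest-path computation. For each intermediate vertex k = 0, 1, …, 2, update dist[i][j] ← min(dist[i][j], dist[i][k] + dist[k][j]). The final matrix gives, for each (i, j), the minimum total weight of any directed path from i to j (possibly empty when i = j).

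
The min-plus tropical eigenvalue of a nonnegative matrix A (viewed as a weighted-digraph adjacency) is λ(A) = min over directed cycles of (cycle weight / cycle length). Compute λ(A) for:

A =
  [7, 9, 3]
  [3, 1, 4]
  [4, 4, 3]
λ(A) = 1

Enumerate directed cycles and compute their means (weight / length). Sample:
  cycle 0 → 0: weight = 7, length = 1, mean = 7/1 ≈ 7.000
  cycle 1 → 1: weight = 1, length = 1, mean = 1/1 ≈ 1.000
  cycle 2 → 2: weight = 3, length = 1, mean = 3/1 ≈ 3.000
  cycle 0 → 1 → 0: weight = 12, length = 2, mean = 12/2 ≈ 6.000
  cycle 0 → 2 → 0: weight = 7, length = 2, mean = 7/2 ≈ 3.500
  cycle 1 → 0 → 1: weight = 12, length = 2, mean = 12/2 ≈ 6.000
Minimum mean = 1.000, attained e.g. along the cycle 1 → 1 with weight 1 and length 1. So λ(A) = 1/1 = 1.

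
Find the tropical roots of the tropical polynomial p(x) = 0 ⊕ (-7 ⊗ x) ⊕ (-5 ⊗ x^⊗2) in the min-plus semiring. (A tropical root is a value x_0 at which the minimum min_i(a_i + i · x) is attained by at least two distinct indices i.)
Roots: {-2, 7}

Each tropical root is a break point of the lower envelope of the lines y = a_i + i · x (there are 3 lines, with slopes 0, 1, ..., 2). Only the lines that attain the minimum somewhere contribute to roots; other lines are dominated. Here the surviving (envelope) indices are i = 2, i = 1, i = 0.
Intersections between consecutive envelope lines give the roots: for adjacent envelope indices i < j the intersection is x = (a_i − a_j) / (j − i). Reading off the sorted break points: {-2, 7}.
Verification: at each break x_0, at least two indices attain the minimum of min_i(a_i + i · x_0).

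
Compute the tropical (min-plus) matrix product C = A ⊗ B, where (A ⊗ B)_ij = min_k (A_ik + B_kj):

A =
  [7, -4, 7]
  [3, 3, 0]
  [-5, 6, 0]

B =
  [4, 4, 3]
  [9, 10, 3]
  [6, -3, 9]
A ⊗ B =
  [5, 4, -1]
  [6, -3, 6]
  [-1, -3, -2]

Apply the min-plus product entry-by-entry:
  C[0][0] = min over k of (A[0][0] + B[0][0] = 7 + 4 = 11, A[0][1] + B[1][0] = -4 + 9 = 5, A[0][2] + B[2][0] = 7 + 6 = 13) = 5 (attained at k = 1)
  C[0][1] = min over k of (A[0][0] + B[0][1] = 7 + 4 = 11, A[0][1] + B[1][1] = -4 + 10 = 6, A[0][2] + B[2][1] = 7 + -3 = 4) = 4 (attained at k = 2)
  C[0][2] = min over k of (A[0][0] + B[0][2] = 7 + 3 = 10, A[0][1] + B[1][2] = -4 + 3 = -1, A[0][2] + B[2][2] = 7 + 9 = 16) = -1 (attained at k = 1)
  C[1][0] = min over k of (A[1][0] + B[0][0] = 3 + 4 = 7, A[1][1] + B[1][0] = 3 + 9 = 12, A[1][2] + B[2][0] = 0 + 6 = 6) = 6 (attained at k = 2)
  C[1][1] = min over k of (A[1][0] + B[0][1] = 3 + 4 = 7, A[1][1] + B[1][1] = 3 + 10 = 13, A[1][2] + B[2][1] = 0 + -3 = -3) = -3 (attained at k = 2)
  C[1][2] = min over k of (A[1][0] + B[0][2] = 3 + 3 = 6, A[1][1] + B[1][2] = 3 + 3 = 6, A[1][2] + B[2][2] = 0 + 9 = 9) = 6 (attained at k = 0)
  C[2][0] = min over k of (A[2][0] + B[0][0] = -5 + 4 = -1, A[2][1] + B[1][0] = 6 + 9 = 15, A[2][2] + B[2][0] = 0 + 6 = 6) = -1 (attained at k = 0)
  C[2][1] = min over k of (A[2][0] + B[0][1] = -5 + 4 = -1, A[2][1] + B[1][1] = 6 + 10 = 16, A[2][2] + B[2][1] = 0 + -3 = -3) = -3 (attained at k = 2)
  C[2][2] = min over k of (A[2][0] + B[0][2] = -5 + 3 = -2, A[2][1] + B[1][2] = 6 + 3 = 9, A[2][2] + B[2][2] = 0 + 9 = 9) = -2 (attained at k = 0)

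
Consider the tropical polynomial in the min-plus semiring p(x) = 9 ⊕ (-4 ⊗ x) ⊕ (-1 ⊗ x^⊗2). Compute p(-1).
p(-1) = -5

A tropical monomial a ⊗ x^⊗i evaluates to a + i · x. Evaluating each term at x = -1:
  Term 0 contributes 9 + 0 · -1 = 9
  Term 1 contributes -4 + 1 · -1 = -5
  Term 2 contributes -1 + 2 · -1 = -3
p(-1) = ⊕ of these = min[9, -5, -3] = -5.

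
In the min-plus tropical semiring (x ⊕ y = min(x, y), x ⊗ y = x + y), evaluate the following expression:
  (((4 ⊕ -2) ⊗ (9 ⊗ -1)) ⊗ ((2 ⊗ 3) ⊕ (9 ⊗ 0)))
(((4 ⊕ -2) ⊗ (9 ⊗ -1)) ⊗ ((2 ⊗ 3) ⊕ (9 ⊗ 0))) = 11

Expand innermost to outermost. Recall ⊕ takes the minimum of its arguments and ⊗ takes their sum. Working out the expression (((4 ⊕ -2) ⊗ (9 ⊗ -1)) ⊗ ((2 ⊗ 3) ⊕ (9 ⊗ 0))) gives 11.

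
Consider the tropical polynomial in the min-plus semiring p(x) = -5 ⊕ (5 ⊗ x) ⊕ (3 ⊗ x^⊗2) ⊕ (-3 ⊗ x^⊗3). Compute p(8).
p(8) = -5

A tropical monomial a ⊗ x^⊗i evaluates to a + i · x. Evaluating each term at x = 8:
  Term 0 contributes -5 + 0 · 8 = -5
  Term 1 contributes 5 + 1 · 8 = 13
  Term 2 contributes 3 + 2 · 8 = 19
  Term 3 contributes -3 + 3 · 8 = 21
p(8) = ⊕ of these = min[-5, 13, 19, 21] = -5.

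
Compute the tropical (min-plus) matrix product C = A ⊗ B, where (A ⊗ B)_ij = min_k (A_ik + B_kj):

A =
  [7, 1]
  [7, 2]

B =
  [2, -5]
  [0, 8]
A ⊗ B =
  [1, 2]
  [2, 2]

Apply the min-plus product entry-by-entry:
  C[0][0] = min over k of (A[0][0] + B[0][0] = 7 + 2 = 9, A[0][1] + B[1][0] = 1 + 0 = 1) = 1 (attained at k = 1)
  C[0][1] = min over k of (A[0][0] + B[0][1] = 7 + -5 = 2, A[0][1] + B[1][1] = 1 + 8 = 9) = 2 (attained at k = 0)
  C[1][0] = min over k of (A[1][0] + B[0][0] = 7 + 2 = 9, A[1][1] + B[1][0] = 2 + 0 = 2) = 2 (attained at k = 1)
  C[1][1] = min over k of (A[1][0] + B[0][1] = 7 + -5 = 2, A[1][1] + B[1][1] = 2 + 8 = 10) = 2 (attained at k = 0)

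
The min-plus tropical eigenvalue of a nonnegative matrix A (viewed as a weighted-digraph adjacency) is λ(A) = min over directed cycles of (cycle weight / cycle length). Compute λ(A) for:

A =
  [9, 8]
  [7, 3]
λ(A) = 3

Enumerate directed cycles and compute their means (weight / length). Sample:
  cycle 0 → 0: weight = 9, length = 1, mean = 9/1 ≈ 9.000
  cycle 1 → 1: weight = 3, length = 1, mean = 3/1 ≈ 3.000
  cycle 0 → 1 → 0: weight = 15, length = 2, mean = 15/2 ≈ 7.500
  cycle 1 → 0 → 1: weight = 15, length = 2, mean = 15/2 ≈ 7.500
Minimum mean = 3.000, attained e.g. along the cycle 1 → 1 with weight 3 and length 1. So λ(A) = 3/1 = 3.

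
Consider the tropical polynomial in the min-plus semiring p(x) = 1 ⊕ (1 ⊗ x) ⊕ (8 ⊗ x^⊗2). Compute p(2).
p(2) = 1

A tropical monomial a ⊗ x^⊗i evaluates to a + i · x. Evaluating each term at x = 2:
  Term 0 contributes 1 + 0 · 2 = 1
  Term 1 contributes 1 + 1 · 2 = 3
  Term 2 contributes 8 + 2 · 2 = 12
p(2) = ⊕ of these = min[1, 3, 12] = 1.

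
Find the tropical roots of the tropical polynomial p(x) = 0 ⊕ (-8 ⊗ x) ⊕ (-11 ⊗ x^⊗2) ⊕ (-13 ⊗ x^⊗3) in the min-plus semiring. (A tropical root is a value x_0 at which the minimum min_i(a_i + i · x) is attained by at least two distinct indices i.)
Roots: {2, 3, 8}

Each tropical root is a break point of the lower envelope of the lines y = a_i + i · x (there are 4 lines, with slopes 0, 1, ..., 3). Only the lines that attain the minimum somewhere contribute to roots; other lines are dominated. Here the surviving (envelope) indices are i = 3, i = 2, i = 1, i = 0.
Intersections between consecutive envelope lines give the roots: for adjacent envelope indices i < j the intersection is x = (a_i − a_j) / (j − i). Reading off the sorted break points: {2, 3, 8}.
Verification: at each break x_0, at least two indices attain the minimum of min_i(a_i + i · x_0).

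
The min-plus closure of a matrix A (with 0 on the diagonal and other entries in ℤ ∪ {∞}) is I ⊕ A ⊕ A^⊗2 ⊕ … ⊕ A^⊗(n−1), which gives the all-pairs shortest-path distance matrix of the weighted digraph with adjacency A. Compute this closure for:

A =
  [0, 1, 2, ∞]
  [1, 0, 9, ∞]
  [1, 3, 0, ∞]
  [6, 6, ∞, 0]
Closure =
  [0, 1, 2, ∞]
  [1, 0, 3, ∞]
  [1, 2, 0, ∞]
  [6, 6, 8, 0]

This is the Floyd-Warshall all-pairs shortest-path computation. For each intermediate vertex k = 0, 1, …, 3, update dist[i][j] ← min(dist[i][j], dist[i][k] + dist[k][j]). The final matrix gives, for each (i, j), the minimum total weight of any directed path from i to j (possibly empty when i = j).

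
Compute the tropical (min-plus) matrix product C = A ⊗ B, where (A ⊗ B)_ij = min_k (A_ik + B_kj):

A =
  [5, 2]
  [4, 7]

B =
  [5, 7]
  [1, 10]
A ⊗ B =
  [3, 12]
  [8, 11]

Apply the min-plus product entry-by-entry:
  C[0][0] = min over k of (A[0][0] + B[0][0] = 5 + 5 = 10, A[0][1] + B[1][0] = 2 + 1 = 3) = 3 (attained at k = 1)
  C[0][1] = min over k of (A[0][0] + B[0][1] = 5 + 7 = 12, A[0][1] + B[1][1] = 2 + 10 = 12) = 12 (attained at k = 0)
  C[1][0] = min over k of (A[1][0] + B[0][0] = 4 + 5 = 9, A[1][1] + B[1][0] = 7 + 1 = 8) = 8 (attained at k = 1)
  C[1][1] = min over k of (A[1][0] + B[0][1] = 4 + 7 = 11, A[1][1] + B[1][1] = 7 + 10 = 17) = 11 (attained at k = 0)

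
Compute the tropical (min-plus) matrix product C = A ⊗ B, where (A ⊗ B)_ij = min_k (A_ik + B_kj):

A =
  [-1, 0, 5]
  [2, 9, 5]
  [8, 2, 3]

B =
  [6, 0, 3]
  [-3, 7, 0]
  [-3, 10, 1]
A ⊗ B =
  [-3, -1, 0]
  [2, 2, 5]
  [-1, 8, 2]

Apply the min-plus product entry-by-entry:
  C[0][0] = min over k of (A[0][0] + B[0][0] = -1 + 6 = 5, A[0][1] + B[1][0] = 0 + -3 = -3, A[0][2] + B[2][0] = 5 + -3 = 2) = -3 (attained at k = 1)
  C[0][1] = min over k of (A[0][0] + B[0][1] = -1 + 0 = -1, A[0][1] + B[1][1] = 0 + 7 = 7, A[0][2] + B[2][1] = 5 + 10 = 15) = -1 (attained at k = 0)
  C[0][2] = min over k of (A[0][0] + B[0][2] = -1 + 3 = 2, A[0][1] + B[1][2] = 0 + 0 = 0, A[0][2] + B[2][2] = 5 + 1 = 6) = 0 (attained at k = 1)
  C[1][0] = min over k of (A[1][0] + B[0][0] = 2 + 6 = 8, A[1][1] + B[1][0] = 9 + -3 = 6, A[1][2] + B[2][0] = 5 + -3 = 2) = 2 (attained at k = 2)
  C[1][1] = min over k of (A[1][0] + B[0][1] = 2 + 0 = 2, A[1][1] + B[1][1] = 9 + 7 = 16, A[1][2] + B[2][1] = 5 + 10 = 15) = 2 (attained at k = 0)
  C[1][2] = min over k of (A[1][0] + B[0][2] = 2 + 3 = 5, A[1][1] + B[1][2] = 9 + 0 = 9, A[1][2] + B[2][2] = 5 + 1 = 6) = 5 (attained at k = 0)
  C[2][0] = min over k of (A[2][0] + B[0][0] = 8 + 6 = 14, A[2][1] + B[1][0] = 2 + -3 = -1, A[2][2] + B[2][0] = 3 + -3 = 0) = -1 (attained at k = 1)
  C[2][1] = min over k of (A[2][0] + B[0][1] = 8 + 0 = 8, A[2][1] + B[1][1] = 2 + 7 = 9, A[2][2] + B[2][1] = 3 + 10 = 13) = 8 (attained at k = 0)
  C[2][2] = min over k of (A[2][0] + B[0][2] = 8 + 3 = 11, A[2][1] + B[1][2] = 2 + 0 = 2, A[2][2] + B[2][2] = 3 + 1 = 4) = 2 (attained at k = 1)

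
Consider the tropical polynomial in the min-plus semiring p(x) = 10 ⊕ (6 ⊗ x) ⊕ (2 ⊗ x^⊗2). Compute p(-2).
p(-2) = -2

A tropical monomial a ⊗ x^⊗i evaluates to a + i · x. Evaluating each term at x = -2:
  Term 0 contributes 10 + 0 · -2 = 10
  Term 1 contributes 6 + 1 · -2 = 4
  Term 2 contributes 2 + 2 · -2 = -2
p(-2) = ⊕ of these = min[10, 4, -2] = -2.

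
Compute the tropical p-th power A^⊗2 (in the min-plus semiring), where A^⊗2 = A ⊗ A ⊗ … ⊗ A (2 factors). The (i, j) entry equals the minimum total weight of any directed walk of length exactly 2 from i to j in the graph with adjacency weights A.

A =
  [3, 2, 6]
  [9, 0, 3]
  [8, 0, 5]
A^⊗2 =
  [6, 2, 5]
  [9, 0, 3]
  [9, 0, 3]

Each entry (A^⊗2)_ij equals the minimum over all length-2 walks i = v_0 → v_1 → … → v_2 = j of Σ_t A[v_t][v_{t+1}]. For example, for (i, j) = (0, 2) we minimise over 3 possible intermediate vertex sequences; the minimum is 5, attained along the walk 0 → 1 → 2.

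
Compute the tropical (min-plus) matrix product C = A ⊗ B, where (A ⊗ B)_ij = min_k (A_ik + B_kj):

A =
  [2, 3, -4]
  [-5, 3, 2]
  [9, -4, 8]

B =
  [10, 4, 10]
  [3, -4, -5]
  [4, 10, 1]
A ⊗ B =
  [0, -1, -3]
  [5, -1, -2]
  [-1, -8, -9]

Apply the min-plus product entry-by-entry:
  C[0][0] = min over k of (A[0][0] + B[0][0] = 2 + 10 = 12, A[0][1] + B[1][0] = 3 + 3 = 6, A[0][2] + B[2][0] = -4 + 4 = 0) = 0 (attained at k = 2)
  C[0][1] = min over k of (A[0][0] + B[0][1] = 2 + 4 = 6, A[0][1] + B[1][1] = 3 + -4 = -1, A[0][2] + B[2][1] = -4 + 10 = 6) = -1 (attained at k = 1)
  C[0][2] = min over k of (A[0][0] + B[0][2] = 2 + 10 = 12, A[0][1] + B[1][2] = 3 + -5 = -2, A[0][2] + B[2][2] = -4 + 1 = -3) = -3 (attained at k = 2)
  C[1][0] = min over k of (A[1][0] + B[0][0] = -5 + 10 = 5, A[1][1] + B[1][0] = 3 + 3 = 6, A[1][2] + B[2][0] = 2 + 4 = 6) = 5 (attained at k = 0)
  C[1][1] = min over k of (A[1][0] + B[0][1] = -5 + 4 = -1, A[1][1] + B[1][1] = 3 + -4 = -1, A[1][2] + B[2][1] = 2 + 10 = 12) = -1 (attained at k = 0)
  C[1][2] = min over k of (A[1][0] + B[0][2] = -5 + 10 = 5, A[1][1] + B[1][2] = 3 + -5 = -2, A[1][2] + B[2][2] = 2 + 1 = 3) = -2 (attained at k = 1)
  C[2][0] = min over k of (A[2][0] + B[0][0] = 9 + 10 = 19, A[2][1] + B[1][0] = -4 + 3 = -1, A[2][2] + B[2][0] = 8 + 4 = 12) = -1 (attained at k = 1)
  C[2][1] = min over k of (A[2][0] + B[0][1] = 9 + 4 = 13, A[2][1] + B[1][1] = -4 + -4 = -8, A[2][2] + B[2][1] = 8 + 10 = 18) = -8 (attained at k = 1)
  C[2][2] = min over k of (A[2][0] + B[0][2] = 9 + 10 = 19, A[2][1] + B[1][2] = -4 + -5 = -9, A[2][2] + B[2][2] = 8 + 1 = 9) = -9 (attained at k = 1)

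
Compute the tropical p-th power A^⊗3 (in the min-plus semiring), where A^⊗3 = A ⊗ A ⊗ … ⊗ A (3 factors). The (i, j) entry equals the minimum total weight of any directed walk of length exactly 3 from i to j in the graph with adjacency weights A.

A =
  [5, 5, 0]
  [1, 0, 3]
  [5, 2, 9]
A^⊗3 =
  [3, 2, 5]
  [1, 0, 1]
  [3, 2, 3]

Each entry (A^⊗3)_ij equals the minimum over all length-3 walks i = v_0 → v_1 → … → v_3 = j of Σ_t A[v_t][v_{t+1}]. For example, for (i, j) = (0, 2) we minimise over 9 possible intermediate vertex sequences; the minimum is 5, attained along the walk 0 → 2 → 0 → 2.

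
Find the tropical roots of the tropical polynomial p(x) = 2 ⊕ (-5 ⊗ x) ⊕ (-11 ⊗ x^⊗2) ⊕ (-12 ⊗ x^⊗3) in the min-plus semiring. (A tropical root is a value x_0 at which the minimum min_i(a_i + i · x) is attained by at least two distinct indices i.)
Roots: {1, 6, 7}

Each tropical root is a break point of the lower envelope of the lines y = a_i + i · x (there are 4 lines, with slopes 0, 1, ..., 3). Only the lines that attain the minimum somewhere contribute to roots; other lines are dominated. Here the surviving (envelope) indices are i = 3, i = 2, i = 1, i = 0.
Intersections between consecutive envelope lines give the roots: for adjacent envelope indices i < j the intersection is x = (a_i − a_j) / (j − i). Reading off the sorted break points: {1, 6, 7}.
Verification: at each break x_0, at least two indices attain the minimum of min_i(a_i + i · x_0).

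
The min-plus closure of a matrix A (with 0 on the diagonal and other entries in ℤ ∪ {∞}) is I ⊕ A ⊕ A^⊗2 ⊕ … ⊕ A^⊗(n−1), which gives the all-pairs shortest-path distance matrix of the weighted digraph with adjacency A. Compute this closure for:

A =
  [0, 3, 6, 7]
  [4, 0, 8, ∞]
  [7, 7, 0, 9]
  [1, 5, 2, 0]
Closure =
  [0, 3, 6, 7]
  [4, 0, 8, 11]
  [7, 7, 0, 9]
  [1, 4, 2, 0]

This is the Floyd-Warshall all-pairs shortest-path computation. For each intermediate vertex k = 0, 1, …, 3, update dist[i][j] ← min(dist[i][j], dist[i][k] + dist[k][j]). The final matrix gives, for each (i, j), the minimum total weight of any directed path from i to j (possibly empty when i = j).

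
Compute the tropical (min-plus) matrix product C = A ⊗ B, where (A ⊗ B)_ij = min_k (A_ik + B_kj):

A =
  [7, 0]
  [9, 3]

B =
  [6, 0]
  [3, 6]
A ⊗ B =
  [3, 6]
  [6, 9]

Apply the min-plus product entry-by-entry:
  C[0][0] = min over k of (A[0][0] + B[0][0] = 7 + 6 = 13, A[0][1] + B[1][0] = 0 + 3 = 3) = 3 (attained at k = 1)
  C[0][1] = min over k of (A[0][0] + B[0][1] = 7 + 0 = 7, A[0][1] + B[1][1] = 0 + 6 = 6) = 6 (attained at k = 1)
  C[1][0] = min over k of (A[1][0] + B[0][0] = 9 + 6 = 15, A[1][1] + B[1][0] = 3 + 3 = 6) = 6 (attained at k = 1)
  C[1][1] = min over k of (A[1][0] + B[0][1] = 9 + 0 = 9, A[1][1] + B[1][1] = 3 + 6 = 9) = 9 (attained at k = 0)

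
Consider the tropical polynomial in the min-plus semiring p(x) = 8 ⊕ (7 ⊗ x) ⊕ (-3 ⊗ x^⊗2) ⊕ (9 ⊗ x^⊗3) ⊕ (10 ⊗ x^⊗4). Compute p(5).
p(5) = 7

A tropical monomial a ⊗ x^⊗i evaluates to a + i · x. Evaluating each term at x = 5:
  Term 0 contributes 8 + 0 · 5 = 8
  Term 1 contributes 7 + 1 · 5 = 12
  Term 2 contributes -3 + 2 · 5 = 7
  Term 3 contributes 9 + 3 · 5 = 24
  Term 4 contributes 10 + 4 · 5 = 30
p(5) = ⊕ of these = min[8, 12, 7, 24, 30] = 7.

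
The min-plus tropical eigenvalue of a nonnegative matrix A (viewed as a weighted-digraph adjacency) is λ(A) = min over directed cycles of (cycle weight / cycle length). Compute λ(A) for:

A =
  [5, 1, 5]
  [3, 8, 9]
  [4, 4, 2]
λ(A) = 2

Enumerate directed cycles and compute their means (weight / length). Sample:
  cycle 0 → 0: weight = 5, length = 1, mean = 5/1 ≈ 5.000
  cycle 1 → 1: weight = 8, length = 1, mean = 8/1 ≈ 8.000
  cycle 2 → 2: weight = 2, length = 1, mean = 2/1 ≈ 2.000
  cycle 0 → 1 → 0: weight = 4, length = 2, mean = 4/2 ≈ 2.000
  cycle 0 → 2 → 0: weight = 9, length = 2, mean = 9/2 ≈ 4.500
  cycle 1 → 0 → 1: weight = 4, length = 2, mean = 4/2 ≈ 2.000
Minimum mean = 2.000, attained e.g. along the cycle 2 → 2 with weight 2 and length 1. So λ(A) = 2/1 = 2.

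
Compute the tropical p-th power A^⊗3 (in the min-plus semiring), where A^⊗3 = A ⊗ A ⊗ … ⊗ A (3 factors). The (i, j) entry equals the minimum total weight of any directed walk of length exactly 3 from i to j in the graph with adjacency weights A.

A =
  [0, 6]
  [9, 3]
A^⊗3 =
  [0, 6]
  [9, 9]

Each entry (A^⊗3)_ij equals the minimum over all length-3 walks i = v_0 → v_1 → … → v_3 = j of Σ_t A[v_t][v_{t+1}]. For example, for (i, j) = (0, 1) we minimise over 4 possible intermediate vertex sequences; the minimum is 6, attained along the walk 0 → 0 → 0 → 1.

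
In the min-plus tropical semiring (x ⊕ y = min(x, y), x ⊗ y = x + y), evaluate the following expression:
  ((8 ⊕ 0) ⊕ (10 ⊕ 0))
((8 ⊕ 0) ⊕ (10 ⊕ 0)) = 0

Expand innermost to outermost. Recall ⊕ takes the minimum of its arguments and ⊗ takes their sum. Working out the expression ((8 ⊕ 0) ⊕ (10 ⊕ 0)) gives 0.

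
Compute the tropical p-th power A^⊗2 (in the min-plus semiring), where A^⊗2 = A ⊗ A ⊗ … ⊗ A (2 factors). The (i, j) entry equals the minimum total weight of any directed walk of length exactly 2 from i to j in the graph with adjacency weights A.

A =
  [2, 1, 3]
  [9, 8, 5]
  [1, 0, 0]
A^⊗2 =
  [4, 3, 3]
  [6, 5, 5]
  [1, 0, 0]

Each entry (A^⊗2)_ij equals the minimum over all length-2 walks i = v_0 → v_1 → … → v_2 = j of Σ_t A[v_t][v_{t+1}]. For example, for (i, j) = (0, 2) we minimise over 3 possible intermediate vertex sequences; the minimum is 3, attained along the walk 0 → 2 → 2.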